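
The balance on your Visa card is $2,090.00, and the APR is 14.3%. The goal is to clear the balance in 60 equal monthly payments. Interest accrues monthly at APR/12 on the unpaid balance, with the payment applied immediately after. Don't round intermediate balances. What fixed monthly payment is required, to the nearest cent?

$48.96

Monthly rate r = 14.3%/12 = 1.19167% = 0.0119167.
Level-payment amortization: P = B₀·r / (1 − (1+r)^(−n)) = 2090.00·0.0119167 / (1 − 1.01192^(−60)).
Denominator 1 − (1+r)^(−60) = 0.508735862.
P = 24.9058 / 0.508735862 ≈ 48.96.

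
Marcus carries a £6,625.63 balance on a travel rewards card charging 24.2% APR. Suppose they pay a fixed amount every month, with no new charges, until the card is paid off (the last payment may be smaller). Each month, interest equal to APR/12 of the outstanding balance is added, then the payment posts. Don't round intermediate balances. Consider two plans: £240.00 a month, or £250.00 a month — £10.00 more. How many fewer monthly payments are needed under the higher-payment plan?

Monthly rate r = 24.2%/12 = 2.01667% = 0.0201667.
At £240.00/mo: n = ⌈−ln(1 − rB₀/P)/ln(1+r)⌉ = 41 payments (last £180.17); total interest = total paid − £6,625.63 = £3,154.54.
At £250.00/mo: 39 payments (last £73.95); total interest £2,948.32.
Payments saved = 41 − 39 = 2.

2 fewer payments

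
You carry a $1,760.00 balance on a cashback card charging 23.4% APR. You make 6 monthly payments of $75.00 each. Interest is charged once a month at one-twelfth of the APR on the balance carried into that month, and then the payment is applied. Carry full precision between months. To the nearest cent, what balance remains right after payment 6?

Monthly rate r = 23.4%/12 = 1.95% = 0.0195.
Each month: B ← B·(1+r) − $75.00.
Month 1: interest $34.32; balance after payment $1,719.32.
Month 2: interest $33.53; balance after payment $1,677.85.
Month 3: interest $32.72; balance after payment $1,635.56.
Month 4: interest $31.89; balance after payment $1,592.46.
Month 5: interest $31.05; balance after payment $1,548.51.
Month 6: interest $30.20; balance after payment $1,503.71.

$1,503.71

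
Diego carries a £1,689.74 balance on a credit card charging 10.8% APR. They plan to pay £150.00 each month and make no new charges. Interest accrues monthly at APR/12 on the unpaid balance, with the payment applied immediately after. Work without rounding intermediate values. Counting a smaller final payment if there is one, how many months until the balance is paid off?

Monthly rate r = 10.8%/12 = 0.9% = 0.009.
Recurrence: B ← B·(1+r) − £150.00.
Month 1: interest £15.21; balance after payment £1,554.95.
Month 2: interest £13.99; balance after payment £1,418.94.
Closed form: n = −ln(1 − rB₀/P)/ln(1+r) = −ln(0.89862)/ln(1.009) ≈ 11.931, so the balance reaches zero during payment 12.

12 months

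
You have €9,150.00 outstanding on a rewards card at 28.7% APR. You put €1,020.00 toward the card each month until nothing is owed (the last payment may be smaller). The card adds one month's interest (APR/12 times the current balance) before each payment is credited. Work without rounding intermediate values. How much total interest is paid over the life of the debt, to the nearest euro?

Monthly rate r = 28.7%/12 = 2.39167% = 0.0239167.
Payoff takes n = ⌈−ln(1 − rB₀/P)/ln(1+r)⌉ = ⌈10.218⌉ = 11 payments; the last is €223.99.
Total paid = 10·€1,020.00 + €223.99 = €10,423.99.
Total interest = total paid − principal = €10,423.99 − €9,150.00 = €1,273.99.

€1,274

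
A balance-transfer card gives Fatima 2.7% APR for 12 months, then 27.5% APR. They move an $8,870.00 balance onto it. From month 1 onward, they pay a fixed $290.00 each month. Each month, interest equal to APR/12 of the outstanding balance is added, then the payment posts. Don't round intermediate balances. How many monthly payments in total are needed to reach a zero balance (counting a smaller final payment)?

Promo months 1–12 at r₀ = 2.7%/12 = 0.00225; months 13+ at r₁ = 27.5%/12 = 0.0229167.
After month 12: iterate B ← B·(1+r₀) − $290.00 for 12 months → $5,589.09.
Then at r₁ with $290.00/mo: n₂ = −ln(1 − r₁·B/P)/ln(1+r₁) ≈ 25.72 → 26 more payments.

38 payments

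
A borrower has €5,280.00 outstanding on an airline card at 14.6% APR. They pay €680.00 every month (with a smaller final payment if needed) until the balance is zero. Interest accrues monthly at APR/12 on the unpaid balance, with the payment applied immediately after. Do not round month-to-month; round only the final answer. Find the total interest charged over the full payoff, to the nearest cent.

Monthly rate r = 14.6%/12 = 1.21667% = 0.0121667.
Payoff takes n = ⌈−ln(1 − rB₀/P)/ln(1+r)⌉ = ⌈8.206⌉ = 9 payments; the last is €140.66.
Total paid = 8·€680.00 + €140.66 = €5,580.66.
Total interest = total paid − principal = €5,580.66 − €5,280.00 = €300.66.

€300.66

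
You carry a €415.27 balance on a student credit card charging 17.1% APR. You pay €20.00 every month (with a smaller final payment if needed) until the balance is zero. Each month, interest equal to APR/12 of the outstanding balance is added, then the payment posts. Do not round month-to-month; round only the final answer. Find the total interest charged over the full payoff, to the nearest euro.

Monthly rate r = 17.1%/12 = 1.425% = 0.01425.
Payoff takes n = ⌈−ln(1 − rB₀/P)/ln(1+r)⌉ = ⌈24.793⌉ = 25 payments; the last is €15.88.
Total paid = 24·€20.00 + €15.88 = €495.88.
Total interest = total paid − principal = €495.88 − €415.27 = €80.61.

€81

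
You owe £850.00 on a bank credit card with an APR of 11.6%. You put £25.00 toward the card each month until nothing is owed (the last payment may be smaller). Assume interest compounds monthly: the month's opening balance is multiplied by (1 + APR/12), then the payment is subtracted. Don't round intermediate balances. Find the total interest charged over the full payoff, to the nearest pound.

Monthly rate r = 11.6%/12 = 0.966667% = 0.00966667.
Payoff takes n = ⌈−ln(1 − rB₀/P)/ln(1+r)⌉ = ⌈41.422⌉ = 42 payments; the last is £10.58.
Total paid = 41·£25.00 + £10.58 = £1,035.58.
Total interest = total paid − principal = £1,035.58 − £850.00 = £185.58.

£186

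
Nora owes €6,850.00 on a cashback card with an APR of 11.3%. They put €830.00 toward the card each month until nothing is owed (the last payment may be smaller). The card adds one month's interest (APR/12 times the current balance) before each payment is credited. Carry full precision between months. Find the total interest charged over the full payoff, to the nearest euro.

Monthly rate r = 11.3%/12 = 0.941667% = 0.00941667.
Payoff takes n = ⌈−ln(1 − rB₀/P)/ln(1+r)⌉ = ⌈8.632⌉ = 9 payments; the last is €525.25.
Total paid = 8·€830.00 + €525.25 = €7,165.25.
Total interest = total paid − principal = €7,165.25 − €6,850.00 = €315.25.

€315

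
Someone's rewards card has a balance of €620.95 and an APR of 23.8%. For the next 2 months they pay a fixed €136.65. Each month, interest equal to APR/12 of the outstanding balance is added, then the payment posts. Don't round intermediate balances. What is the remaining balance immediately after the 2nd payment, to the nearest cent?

€369.82

Monthly rate r = 23.8%/12 = 1.98333% = 0.0198333.
Each month: B ← B·(1+r) − €136.65.
Month 1: interest €12.32; balance after payment €496.62.
Month 2: interest €9.85; balance after payment €369.82.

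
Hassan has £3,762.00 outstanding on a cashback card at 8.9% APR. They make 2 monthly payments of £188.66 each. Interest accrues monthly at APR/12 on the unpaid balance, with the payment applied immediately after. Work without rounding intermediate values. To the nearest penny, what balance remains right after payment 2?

Monthly rate r = 8.9%/12 = 0.741667% = 0.00741667.
Each month: B ← B·(1+r) − £188.66.
Month 1: interest £27.90; balance after payment £3,601.24.
Month 2: interest £26.71; balance after payment £3,439.29.

£3,439.29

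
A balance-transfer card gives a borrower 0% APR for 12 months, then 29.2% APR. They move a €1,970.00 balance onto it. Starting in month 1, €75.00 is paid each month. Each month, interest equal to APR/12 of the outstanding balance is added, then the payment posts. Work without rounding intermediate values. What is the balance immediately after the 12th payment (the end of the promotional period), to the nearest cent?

Promo months 1–12 at r₀ = 0%/12 = 0; months 13+ at r₁ = 29.2%/12 = 0.0243333.
After month 12 (no interest yet): B = €1,970.00 − 12·€75.00 = €1,070.00.

€1,070.00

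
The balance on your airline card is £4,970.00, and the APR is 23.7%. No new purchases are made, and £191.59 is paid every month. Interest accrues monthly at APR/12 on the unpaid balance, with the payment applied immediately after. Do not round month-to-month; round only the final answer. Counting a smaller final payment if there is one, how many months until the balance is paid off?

37 payments

Monthly rate r = 23.7%/12 = 1.975% = 0.01975.
Recurrence: B ← B·(1+r) − £191.59.
Month 1: interest £98.16; balance after payment £4,876.57.
Month 2: interest £96.31; balance after payment £4,781.29.
Closed form: n = −ln(1 − rB₀/P)/ln(1+r) = −ln(0.48767)/ln(1.01975) ≈ 36.718, so the balance reaches zero during payment 37.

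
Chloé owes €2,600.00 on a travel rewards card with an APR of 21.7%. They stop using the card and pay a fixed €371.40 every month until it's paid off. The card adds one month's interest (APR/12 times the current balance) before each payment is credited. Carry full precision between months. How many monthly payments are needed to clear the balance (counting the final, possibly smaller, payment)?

8 payments

Monthly rate r = 21.7%/12 = 1.80833% = 0.0180833.
Recurrence: B ← B·(1+r) − €371.40.
Month 1: interest €47.02; balance after payment €2,275.62.
Month 2: interest €41.15; balance after payment €1,945.37.
Closed form: n = −ln(1 − rB₀/P)/ln(1+r) = −ln(0.87341)/ln(1.01808) ≈ 7.552, so the balance reaches zero during payment 8.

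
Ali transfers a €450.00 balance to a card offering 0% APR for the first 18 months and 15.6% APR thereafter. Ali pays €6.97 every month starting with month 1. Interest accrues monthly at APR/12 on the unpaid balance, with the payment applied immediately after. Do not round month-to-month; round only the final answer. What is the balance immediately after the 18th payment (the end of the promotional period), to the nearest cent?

Promo months 1–18 at r₀ = 0%/12 = 0; months 19+ at r₁ = 15.6%/12 = 0.013.
After month 18 (no interest yet): B = €450.00 − 18·€6.97 = €324.54.

€324.54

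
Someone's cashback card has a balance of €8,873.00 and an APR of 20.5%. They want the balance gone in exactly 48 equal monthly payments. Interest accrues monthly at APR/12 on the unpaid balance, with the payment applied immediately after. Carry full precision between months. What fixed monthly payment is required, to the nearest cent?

Monthly rate r = 20.5%/12 = 1.70833% = 0.0170833.
Level-payment amortization: P = B₀·r / (1 − (1+r)^(−n)) = 8873.00·0.0170833 / (1 − 1.01708^(−48)).
Denominator 1 − (1+r)^(−48) = 0.556507592.
P = 151.58 / 0.556507592 ≈ 272.38.

€272.38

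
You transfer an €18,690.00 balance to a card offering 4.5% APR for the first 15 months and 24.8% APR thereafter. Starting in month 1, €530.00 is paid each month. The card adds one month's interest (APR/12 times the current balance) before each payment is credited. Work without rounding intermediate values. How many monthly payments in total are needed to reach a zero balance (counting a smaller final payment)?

45 months

Promo months 1–15 at r₀ = 4.5%/12 = 0.00375; months 16+ at r₁ = 24.8%/12 = 0.0206667.
After month 15: iterate B ← B·(1+r₀) − €530.00 for 15 months → €11,607.25.
Then at r₁ with €530.00/mo: n₂ = −ln(1 − r₁·B/P)/ln(1+r₁) ≈ 29.46 → 30 more payments.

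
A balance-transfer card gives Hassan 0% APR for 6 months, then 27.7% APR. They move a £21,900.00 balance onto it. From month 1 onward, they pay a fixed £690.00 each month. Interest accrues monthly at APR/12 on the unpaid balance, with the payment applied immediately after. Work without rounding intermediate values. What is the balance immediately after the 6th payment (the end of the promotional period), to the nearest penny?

Promo months 1–6 at r₀ = 0%/12 = 0; months 7+ at r₁ = 27.7%/12 = 0.0230833.
After month 6 (no interest yet): B = £21,900.00 − 6·£690.00 = £17,760.00.

£17,760.00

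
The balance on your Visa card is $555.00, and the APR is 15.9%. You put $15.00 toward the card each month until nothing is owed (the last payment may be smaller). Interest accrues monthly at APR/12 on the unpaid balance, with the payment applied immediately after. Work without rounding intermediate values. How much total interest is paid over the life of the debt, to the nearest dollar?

Monthly rate r = 15.9%/12 = 1.325% = 0.01325.
Payoff takes n = ⌈−ln(1 − rB₀/P)/ln(1+r)⌉ = ⌈51.192⌉ = 52 payments; the last is $2.89.
Total paid = 51·$15.00 + $2.89 = $767.89.
Total interest = total paid − principal = $767.89 − $555.00 = $212.89.

$213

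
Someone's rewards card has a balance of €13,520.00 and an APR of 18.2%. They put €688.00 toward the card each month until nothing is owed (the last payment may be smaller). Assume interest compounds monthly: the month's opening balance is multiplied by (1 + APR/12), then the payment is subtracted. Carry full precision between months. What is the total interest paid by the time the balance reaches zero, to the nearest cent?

Monthly rate r = 18.2%/12 = 1.51667% = 0.0151667.
Payoff takes n = ⌈−ln(1 − rB₀/P)/ln(1+r)⌉ = ⌈23.509⌉ = 24 payments; the last is €351.77.
Total paid = 23·€688.00 + €351.77 = €16,175.77.
Total interest = total paid − principal = €16,175.77 − €13,520.00 = €2,655.77.

€2,655.77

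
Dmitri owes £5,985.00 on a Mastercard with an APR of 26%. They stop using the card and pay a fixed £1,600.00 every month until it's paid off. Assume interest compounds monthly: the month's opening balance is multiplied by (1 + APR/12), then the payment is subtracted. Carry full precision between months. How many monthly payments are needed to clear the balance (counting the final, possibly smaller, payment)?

Monthly rate r = 26%/12 = 2.16667% = 0.0216667.
Recurrence: B ← B·(1+r) − £1,600.00.
Month 1: interest £129.68; balance after payment £4,514.68.
Month 2: interest £97.82; balance after payment £3,012.49.
Month 3: interest £65.27; balance after payment £1,477.76.
Month 4: interest £32.02; balance after payment £0.00.

4 months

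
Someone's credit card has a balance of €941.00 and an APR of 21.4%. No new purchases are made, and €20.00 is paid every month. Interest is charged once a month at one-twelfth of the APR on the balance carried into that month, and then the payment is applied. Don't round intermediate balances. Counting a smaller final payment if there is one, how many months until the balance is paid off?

104 payments

Monthly rate r = 21.4%/12 = 1.78333% = 0.0178333.
Recurrence: B ← B·(1+r) − €20.00.
Month 1: interest €16.78; balance after payment €937.78.
Month 2: interest €16.72; balance after payment €934.50.
Closed form: n = −ln(1 − rB₀/P)/ln(1+r) = −ln(0.16094)/ln(1.01783) ≈ 103.343, so the balance reaches zero during payment 104.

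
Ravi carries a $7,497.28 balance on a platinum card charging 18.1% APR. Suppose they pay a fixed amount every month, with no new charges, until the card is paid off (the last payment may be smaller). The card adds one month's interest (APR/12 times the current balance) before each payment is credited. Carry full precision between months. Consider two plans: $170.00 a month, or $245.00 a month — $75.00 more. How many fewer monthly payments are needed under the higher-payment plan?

Monthly rate r = 18.1%/12 = 1.50833% = 0.0150833.
At $170.00/mo: n = ⌈−ln(1 − rB₀/P)/ln(1+r)⌉ = 74 payments (last $15.54); total interest = total paid − $7,497.28 = $4,928.26.
At $245.00/mo: 42 payments (last $87.05); total interest $2,634.77.
Payments saved = 74 − 42 = 32.

32 fewer payments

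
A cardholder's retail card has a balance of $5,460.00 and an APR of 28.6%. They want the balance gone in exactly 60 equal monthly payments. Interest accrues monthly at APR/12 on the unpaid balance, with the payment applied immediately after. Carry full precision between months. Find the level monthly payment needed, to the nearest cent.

Monthly rate r = 28.6%/12 = 2.38333% = 0.0238333.
Level-payment amortization: P = B₀·r / (1 − (1+r)^(−n)) = 5460.00·0.0238333 / (1 − 1.02383^(−60)).
Denominator 1 − (1+r)^(−60) = 0.756642854.
P = 130.13 / 0.756642854 ≈ 171.98.

$171.98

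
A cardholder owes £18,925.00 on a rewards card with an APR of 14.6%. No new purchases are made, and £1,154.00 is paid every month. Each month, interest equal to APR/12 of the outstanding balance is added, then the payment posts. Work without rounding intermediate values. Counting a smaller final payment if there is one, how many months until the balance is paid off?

Monthly rate r = 14.6%/12 = 1.21667% = 0.0121667.
Recurrence: B ← B·(1+r) − £1,154.00.
Month 1: interest £230.25; balance after payment £18,001.25.
Month 2: interest £219.02; balance after payment £17,066.27.
Closed form: n = −ln(1 − rB₀/P)/ln(1+r) = −ln(0.80047)/ln(1.01217) ≈ 18.403, so the balance reaches zero during payment 19.

19 months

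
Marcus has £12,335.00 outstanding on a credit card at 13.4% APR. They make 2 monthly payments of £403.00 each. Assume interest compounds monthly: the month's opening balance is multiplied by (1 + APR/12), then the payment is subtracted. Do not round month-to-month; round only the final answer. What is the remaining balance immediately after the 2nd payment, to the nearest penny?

Monthly rate r = 13.4%/12 = 1.11667% = 0.0111667.
Each month: B ← B·(1+r) − £403.00.
Month 1: interest £137.74; balance after payment £12,069.74.
Month 2: interest £134.78; balance after payment £11,801.52.

£11,801.52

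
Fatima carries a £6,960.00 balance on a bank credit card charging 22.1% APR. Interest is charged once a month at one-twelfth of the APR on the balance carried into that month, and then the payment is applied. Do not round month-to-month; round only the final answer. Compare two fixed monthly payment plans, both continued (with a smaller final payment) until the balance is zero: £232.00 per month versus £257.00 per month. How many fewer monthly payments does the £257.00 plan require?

7 fewer payments

Monthly rate r = 22.1%/12 = 1.84167% = 0.0184167.
At £232.00/mo: n = ⌈−ln(1 − rB₀/P)/ln(1+r)⌉ = 45 payments (last £14.32); total interest = total paid − £6,960.00 = £3,262.32.
At £257.00/mo: 38 payments (last £217.77); total interest £2,766.77.
Payments saved = 45 − 38 = 7.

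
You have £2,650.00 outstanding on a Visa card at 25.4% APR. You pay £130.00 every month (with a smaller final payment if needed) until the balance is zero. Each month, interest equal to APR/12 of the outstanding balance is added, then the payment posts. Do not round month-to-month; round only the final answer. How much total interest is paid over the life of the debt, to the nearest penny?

£854.92

Monthly rate r = 25.4%/12 = 2.11667% = 0.0211667.
Payoff takes n = ⌈−ln(1 − rB₀/P)/ln(1+r)⌉ = ⌈26.961⌉ = 27 payments; the last is £124.92.
Total paid = 26·£130.00 + £124.92 = £3,504.92.
Total interest = total paid − principal = £3,504.92 − £2,650.00 = £854.92.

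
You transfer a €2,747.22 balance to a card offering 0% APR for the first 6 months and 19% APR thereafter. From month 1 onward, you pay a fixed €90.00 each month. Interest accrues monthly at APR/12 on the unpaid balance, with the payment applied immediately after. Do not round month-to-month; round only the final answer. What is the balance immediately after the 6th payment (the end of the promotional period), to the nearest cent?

Promo months 1–6 at r₀ = 0%/12 = 0; months 7+ at r₁ = 19%/12 = 0.0158333.
After month 6 (no interest yet): B = €2,747.22 − 6·€90.00 = €2,207.22.

€2,207.22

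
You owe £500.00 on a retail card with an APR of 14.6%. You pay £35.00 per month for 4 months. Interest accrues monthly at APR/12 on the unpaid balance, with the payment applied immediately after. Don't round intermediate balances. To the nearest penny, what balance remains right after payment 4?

£382.21

Monthly rate r = 14.6%/12 = 1.21667% = 0.0121667.
Each month: B ← B·(1+r) − £35.00.
Month 1: interest £6.08; balance after payment £471.08.
Month 2: interest £5.73; balance after payment £441.81.
Month 3: interest £5.38; balance after payment £412.19.
Month 4: interest £5.01; balance after payment £382.21.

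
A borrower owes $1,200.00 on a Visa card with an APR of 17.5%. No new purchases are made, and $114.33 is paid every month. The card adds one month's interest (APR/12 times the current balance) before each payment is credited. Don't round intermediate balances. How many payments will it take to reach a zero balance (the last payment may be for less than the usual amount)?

Monthly rate r = 17.5%/12 = 1.45833% = 0.0145833.
Recurrence: B ← B·(1+r) − $114.33.
Month 1: interest $17.50; balance after payment $1,103.17.
Month 2: interest $16.09; balance after payment $1,004.93.
Closed form: n = −ln(1 − rB₀/P)/ln(1+r) = −ln(0.84693)/ln(1.01458) ≈ 11.475, so the balance reaches zero during payment 12.

12 months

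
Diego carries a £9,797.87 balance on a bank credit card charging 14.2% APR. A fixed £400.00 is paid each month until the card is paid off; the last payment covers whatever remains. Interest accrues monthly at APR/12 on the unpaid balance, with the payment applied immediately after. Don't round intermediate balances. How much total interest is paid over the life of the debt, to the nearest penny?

£1,840.83

Monthly rate r = 14.2%/12 = 1.18333% = 0.0118333.
Payoff takes n = ⌈−ln(1 − rB₀/P)/ln(1+r)⌉ = ⌈29.096⌉ = 30 payments; the last is £38.70.
Total paid = 29·£400.00 + £38.70 = £11,638.70.
Total interest = total paid − principal = £11,638.70 − £9,797.87 = £1,840.83.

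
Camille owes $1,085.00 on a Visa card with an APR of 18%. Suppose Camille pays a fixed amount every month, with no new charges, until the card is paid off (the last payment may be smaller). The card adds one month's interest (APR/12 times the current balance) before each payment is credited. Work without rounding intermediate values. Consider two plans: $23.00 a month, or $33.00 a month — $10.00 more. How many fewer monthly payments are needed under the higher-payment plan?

Monthly rate r = 18%/12 = 1.5% = 0.015.
At $23.00/mo: n = ⌈−ln(1 − rB₀/P)/ln(1+r)⌉ = 83 payments (last $13.63); total interest = total paid − $1,085.00 = $814.63.
At $33.00/mo: 46 payments (last $21.37); total interest $421.37.
Payments saved = 83 − 46 = 37.

37 fewer payments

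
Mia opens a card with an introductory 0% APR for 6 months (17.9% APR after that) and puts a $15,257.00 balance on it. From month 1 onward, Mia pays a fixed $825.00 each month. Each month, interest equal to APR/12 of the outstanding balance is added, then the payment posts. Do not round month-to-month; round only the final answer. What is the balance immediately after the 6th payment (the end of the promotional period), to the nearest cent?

$10,307.00

Promo months 1–6 at r₀ = 0%/12 = 0; months 7+ at r₁ = 17.9%/12 = 0.0149167.
After month 6 (no interest yet): B = $15,257.00 − 6·$825.00 = $10,307.00.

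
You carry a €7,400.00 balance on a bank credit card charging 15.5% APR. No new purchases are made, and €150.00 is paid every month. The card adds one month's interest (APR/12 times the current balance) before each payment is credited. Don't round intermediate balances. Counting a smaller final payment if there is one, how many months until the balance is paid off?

Monthly rate r = 15.5%/12 = 1.29167% = 0.0129167.
Recurrence: B ← B·(1+r) − €150.00.
Month 1: interest €95.58; balance after payment €7,345.58.
Month 2: interest €94.88; balance after payment €7,290.46.
Closed form: n = −ln(1 − rB₀/P)/ln(1+r) = −ln(0.36278)/ln(1.01292) ≈ 79.006, so the balance reaches zero during payment 80.

80 payments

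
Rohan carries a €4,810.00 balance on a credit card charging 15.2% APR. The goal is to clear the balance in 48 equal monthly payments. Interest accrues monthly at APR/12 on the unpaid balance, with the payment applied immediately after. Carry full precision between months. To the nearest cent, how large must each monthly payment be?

Monthly rate r = 15.2%/12 = 1.26667% = 0.0126667.
Level-payment amortization: P = B₀·r / (1 − (1+r)^(−n)) = 4810.00·0.0126667 / (1 − 1.01267^(−48)).
Denominator 1 − (1+r)^(−48) = 0.453478453.
P = 60.9267 / 0.453478453 ≈ 134.35.

€134.35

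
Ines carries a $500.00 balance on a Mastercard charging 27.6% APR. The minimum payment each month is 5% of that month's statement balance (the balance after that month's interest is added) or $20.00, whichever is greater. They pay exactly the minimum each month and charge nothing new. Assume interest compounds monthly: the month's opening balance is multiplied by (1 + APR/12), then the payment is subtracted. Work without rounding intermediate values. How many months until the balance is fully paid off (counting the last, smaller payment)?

Monthly rate r = 27.6%/12 = 2.3% = 0.023.
While 5% of the post-interest balance exceeds $20.00, each month B ← (B·(1+r))·(1 − 0.05), i.e. B shrinks by the factor (1+r)·0.95 = 0.97185.
This holds for months 1–9. Entering month 10 the balance is $386.69; 5% of the post-interest balance is now below $20.00, so the flat $20.00 minimum applies from here.
From month 10 a fixed $20.00 at rate r clears $386.69 in 26 more payments. Total: 9 + 26 = 35 months.

35 months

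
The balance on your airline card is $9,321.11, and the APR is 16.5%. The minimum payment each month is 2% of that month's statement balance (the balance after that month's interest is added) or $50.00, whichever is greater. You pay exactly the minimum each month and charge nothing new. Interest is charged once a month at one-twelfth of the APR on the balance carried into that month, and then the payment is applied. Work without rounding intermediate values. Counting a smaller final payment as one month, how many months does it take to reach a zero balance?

287 months

Monthly rate r = 16.5%/12 = 1.375% = 0.01375.
While 2% of the post-interest balance exceeds $50.00, each month B ← (B·(1+r))·(1 − 0.02), i.e. B shrinks by the factor (1+r)·0.98 = 0.99347.
This holds for months 1–204. Entering month 205 the balance is $2,451.79; 2% of the post-interest balance is now below $50.00, so the flat $50.00 minimum applies from here.
From month 205 a fixed $50.00 at rate r clears $2,451.79 in 83 more payments. Total: 204 + 83 = 287 months.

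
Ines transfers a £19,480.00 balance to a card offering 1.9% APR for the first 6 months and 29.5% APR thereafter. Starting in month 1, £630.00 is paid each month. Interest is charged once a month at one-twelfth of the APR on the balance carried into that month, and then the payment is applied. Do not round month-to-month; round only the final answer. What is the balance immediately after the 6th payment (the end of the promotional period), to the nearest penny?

£15,870.80

Promo months 1–6 at r₀ = 1.9%/12 = 0.00158333; months 7+ at r₁ = 29.5%/12 = 0.0245833.
After month 6: iterate B ← B·(1+r₀) − £630.00 for 6 months → £15,870.80.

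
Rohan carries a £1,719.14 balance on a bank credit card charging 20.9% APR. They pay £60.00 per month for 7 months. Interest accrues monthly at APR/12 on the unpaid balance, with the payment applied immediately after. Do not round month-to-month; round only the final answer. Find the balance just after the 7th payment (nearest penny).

Monthly rate r = 20.9%/12 = 1.74167% = 0.0174167.
Each month: B ← B·(1+r) − £60.00.
Month 1: interest £29.94; balance after payment £1,689.08.
Month 2: interest £29.42; balance after payment £1,658.50.
Month 3: interest £28.89; balance after payment £1,627.39.
Month 4: interest £28.34; balance after payment £1,595.73.
Month 5: interest £27.79; balance after payment £1,563.52.
Month 6: interest £27.23; balance after payment £1,530.75.
Month 7: interest £26.66; balance after payment £1,497.41.

£1,497.41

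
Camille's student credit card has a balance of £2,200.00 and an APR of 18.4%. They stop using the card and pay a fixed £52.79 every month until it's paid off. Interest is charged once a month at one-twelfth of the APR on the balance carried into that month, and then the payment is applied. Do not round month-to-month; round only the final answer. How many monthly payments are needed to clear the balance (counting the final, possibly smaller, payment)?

Monthly rate r = 18.4%/12 = 1.53333% = 0.0153333.
Recurrence: B ← B·(1+r) − £52.79.
Month 1: interest £33.73; balance after payment £2,180.94.
Month 2: interest £33.44; balance after payment £2,161.59.
Closed form: n = −ln(1 − rB₀/P)/ln(1+r) = −ln(0.36099)/ln(1.01533) ≈ 66.958, so the balance reaches zero during payment 67.

67 months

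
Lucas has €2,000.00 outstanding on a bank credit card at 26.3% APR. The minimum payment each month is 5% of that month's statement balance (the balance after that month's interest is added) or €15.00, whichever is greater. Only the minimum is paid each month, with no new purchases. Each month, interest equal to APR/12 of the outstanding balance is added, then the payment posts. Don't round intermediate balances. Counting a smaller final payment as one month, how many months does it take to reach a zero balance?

91 months

Monthly rate r = 26.3%/12 = 2.19167% = 0.0219167.
While 5% of the post-interest balance exceeds €15.00, each month B ← (B·(1+r))·(1 − 0.05), i.e. B shrinks by the factor (1+r)·0.95 = 0.97082.
This holds for months 1–65. Entering month 66 the balance is €291.79; 5% of the post-interest balance is now below €15.00, so the flat €15.00 minimum applies from here.
From month 66 a fixed €15.00 at rate r clears €291.79 in 26 more payments. Total: 65 + 26 = 91 months.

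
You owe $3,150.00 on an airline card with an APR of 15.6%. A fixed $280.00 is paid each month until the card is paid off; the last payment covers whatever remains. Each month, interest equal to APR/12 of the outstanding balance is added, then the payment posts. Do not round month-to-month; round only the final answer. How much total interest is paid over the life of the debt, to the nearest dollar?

$278

Monthly rate r = 15.6%/12 = 1.3% = 0.013.
Payoff takes n = ⌈−ln(1 − rB₀/P)/ln(1+r)⌉ = ⌈12.242⌉ = 13 payments; the last is $68.01.
Total paid = 12·$280.00 + $68.01 = $3,428.01.
Total interest = total paid − principal = $3,428.01 − $3,150.00 = $278.01.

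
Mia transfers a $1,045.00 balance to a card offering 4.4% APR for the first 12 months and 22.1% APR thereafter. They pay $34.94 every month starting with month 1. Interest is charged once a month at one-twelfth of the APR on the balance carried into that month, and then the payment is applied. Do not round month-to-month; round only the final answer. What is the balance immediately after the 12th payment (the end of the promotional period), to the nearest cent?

Promo months 1–12 at r₀ = 4.4%/12 = 0.00366667; months 13+ at r₁ = 22.1%/12 = 0.0184167.
After month 12: iterate B ← B·(1+r₀) − $34.94 for 12 months → $664.08.

$664.08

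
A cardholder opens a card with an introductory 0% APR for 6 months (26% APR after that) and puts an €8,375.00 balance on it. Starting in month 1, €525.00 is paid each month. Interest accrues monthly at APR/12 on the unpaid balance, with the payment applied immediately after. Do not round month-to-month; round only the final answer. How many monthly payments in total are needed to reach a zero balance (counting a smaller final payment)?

Promo months 1–6 at r₀ = 0%/12 = 0; months 7+ at r₁ = 26%/12 = 0.0216667.
After month 6 (no interest yet): B = €8,375.00 − 6·€525.00 = €5,225.00.
Then at r₁ with €525.00/mo: n₂ = −ln(1 − r₁·B/P)/ln(1+r₁) ≈ 11.33 → 12 more payments.

18 months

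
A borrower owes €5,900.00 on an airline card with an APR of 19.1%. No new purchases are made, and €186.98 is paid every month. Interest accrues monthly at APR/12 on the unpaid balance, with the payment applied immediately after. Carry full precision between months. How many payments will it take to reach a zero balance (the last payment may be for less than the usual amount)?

45 payments

Monthly rate r = 19.1%/12 = 1.59167% = 0.0159167.
Recurrence: B ← B·(1+r) − €186.98.
Month 1: interest €93.91; balance after payment €5,806.93.
Month 2: interest €92.43; balance after payment €5,712.38.
Closed form: n = −ln(1 − rB₀/P)/ln(1+r) = −ln(0.49776)/ln(1.01592) ≈ 44.178, so the balance reaches zero during payment 45.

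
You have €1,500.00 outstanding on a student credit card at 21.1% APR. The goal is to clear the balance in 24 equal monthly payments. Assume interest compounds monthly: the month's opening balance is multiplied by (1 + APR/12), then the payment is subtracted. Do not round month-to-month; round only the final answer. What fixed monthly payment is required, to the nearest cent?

Monthly rate r = 21.1%/12 = 1.75833% = 0.0175833.
Level-payment amortization: P = B₀·r / (1 − (1+r)^(−n)) = 1500.00·0.0175833 / (1 − 1.01758^(−24)).
Denominator 1 − (1+r)^(−24) = 0.341856865.
P = 26.375 / 0.341856865 ≈ 77.15.

€77.15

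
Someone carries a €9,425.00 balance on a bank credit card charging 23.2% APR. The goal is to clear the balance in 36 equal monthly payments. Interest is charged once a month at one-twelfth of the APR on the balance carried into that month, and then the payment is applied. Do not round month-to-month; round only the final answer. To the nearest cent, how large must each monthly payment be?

€365.82

Monthly rate r = 23.2%/12 = 1.93333% = 0.0193333.
Level-payment amortization: P = B₀·r / (1 − (1+r)^(−n)) = 9425.00·0.0193333 / (1 − 1.01933^(−36)).
Denominator 1 − (1+r)^(−36) = 0.498101554.
P = 182.217 / 0.498101554 ≈ 365.82.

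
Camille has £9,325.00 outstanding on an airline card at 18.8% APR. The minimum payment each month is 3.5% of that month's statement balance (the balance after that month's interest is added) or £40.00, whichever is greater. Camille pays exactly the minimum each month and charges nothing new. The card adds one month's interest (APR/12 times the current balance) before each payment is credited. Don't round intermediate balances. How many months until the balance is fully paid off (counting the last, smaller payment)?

Monthly rate r = 18.8%/12 = 1.56667% = 0.0156667.
While 3.5% of the post-interest balance exceeds £40.00, each month B ← (B·(1+r))·(1 − 0.035), i.e. B shrinks by the factor (1+r)·0.965 = 0.98012.
This holds for months 1–106. Entering month 107 the balance is £1,109.61; 3.5% of the post-interest balance is now below £40.00, so the flat £40.00 minimum applies from here.
From month 107 a fixed £40.00 at rate r clears £1,109.61 in 37 more payments. Total: 106 + 37 = 143 months.

143 months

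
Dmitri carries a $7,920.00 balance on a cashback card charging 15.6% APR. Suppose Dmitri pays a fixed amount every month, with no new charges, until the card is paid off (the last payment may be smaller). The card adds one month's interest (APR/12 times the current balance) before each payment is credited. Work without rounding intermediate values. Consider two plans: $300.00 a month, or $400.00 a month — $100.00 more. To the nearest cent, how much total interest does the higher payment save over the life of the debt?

Monthly rate r = 15.6%/12 = 1.3% = 0.013.
At $300.00/mo: n = ⌈−ln(1 − rB₀/P)/ln(1+r)⌉ = 33 payments (last $164.38); total interest = total paid − $7,920.00 = $1,844.38.
At $400.00/mo: 24 payments (last $16.35); total interest $1,296.35.
Interest saved = $1,844.38 − $1,296.35 = $548.03.

$548.03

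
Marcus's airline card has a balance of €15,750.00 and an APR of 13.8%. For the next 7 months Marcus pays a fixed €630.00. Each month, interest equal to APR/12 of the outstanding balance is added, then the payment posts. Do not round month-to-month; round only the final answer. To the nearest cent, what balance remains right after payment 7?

Monthly rate r = 13.8%/12 = 1.15% = 0.0115.
Each month: B ← B·(1+r) − €630.00.
Month 1: interest €181.12; balance after payment €15,301.12.
Month 2: interest €175.96; balance after payment €14,847.09.
Month 3: interest €170.74; balance after payment €14,387.83.
Month 4: interest €165.46; balance after payment €13,923.29.
Month 5: interest €160.12; balance after payment €13,453.41.
Month 6: interest €154.71; balance after payment €12,978.12.
Month 7: interest €149.25; balance after payment €12,497.37.

€12,497.37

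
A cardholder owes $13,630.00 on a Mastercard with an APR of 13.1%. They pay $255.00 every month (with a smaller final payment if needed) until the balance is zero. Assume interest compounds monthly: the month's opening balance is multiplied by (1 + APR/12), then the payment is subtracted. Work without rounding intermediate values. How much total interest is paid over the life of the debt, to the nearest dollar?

$6,941

Monthly rate r = 13.1%/12 = 1.09167% = 0.0109167.
Payoff takes n = ⌈−ln(1 − rB₀/P)/ln(1+r)⌉ = ⌈80.671⌉ = 81 payments; the last is $171.37.
Total paid = 80·$255.00 + $171.37 = $20,571.37.
Total interest = total paid − principal = $20,571.37 − $13,630.00 = $6,941.37.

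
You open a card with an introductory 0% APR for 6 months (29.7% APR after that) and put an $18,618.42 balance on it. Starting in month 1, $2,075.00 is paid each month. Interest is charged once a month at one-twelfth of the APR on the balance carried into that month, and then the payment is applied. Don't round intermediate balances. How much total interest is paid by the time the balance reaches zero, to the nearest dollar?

$320

Promo months 1–6 at r₀ = 0%/12 = 0; months 7+ at r₁ = 29.7%/12 = 0.02475.
After month 6 (no interest yet): B = $18,618.42 − 6·$2,075.00 = $6,168.42.
Then at r₁ with $2,075.00/mo: n₂ = −ln(1 − r₁·B/P)/ln(1+r₁) ≈ 3.13 → 4 more payments.
Total paid = 9·$2,075.00 + $263.89 = $18,938.89; interest = $18,938.89 − $18,618.42 = $320.47.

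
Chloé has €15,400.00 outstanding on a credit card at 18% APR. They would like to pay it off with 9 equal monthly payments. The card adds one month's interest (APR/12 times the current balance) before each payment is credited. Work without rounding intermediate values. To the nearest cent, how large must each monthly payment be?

Monthly rate r = 18%/12 = 1.5% = 0.015.
Level-payment amortization: P = B₀·r / (1 − (1+r)^(−n)) = 15400.00·0.015 / (1 − 1.015^(−9)).
Denominator 1 − (1+r)^(−9) = 0.12540776.
P = 231 / 0.12540776 ≈ 1841.99.

€1,841.99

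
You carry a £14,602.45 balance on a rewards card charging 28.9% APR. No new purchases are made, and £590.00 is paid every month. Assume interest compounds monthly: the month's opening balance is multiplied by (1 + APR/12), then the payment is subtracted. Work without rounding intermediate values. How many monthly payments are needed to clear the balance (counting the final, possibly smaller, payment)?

39 months

Monthly rate r = 28.9%/12 = 2.40833% = 0.0240833.
Recurrence: B ← B·(1+r) − £590.00.
Month 1: interest £351.68; balance after payment £14,364.13.
Month 2: interest £345.94; balance after payment £14,120.06.
Closed form: n = −ln(1 − rB₀/P)/ln(1+r) = −ln(0.40394)/ln(1.02408) ≈ 38.091, so the balance reaches zero during payment 39.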